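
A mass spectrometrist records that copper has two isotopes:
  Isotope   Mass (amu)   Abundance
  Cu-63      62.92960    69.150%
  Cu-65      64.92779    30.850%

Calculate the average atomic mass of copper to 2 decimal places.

63.55 amu

The abundance-weighted mean is 0.69150 × 62.92960 + 0.30850 × 64.92779
= 43.515818 + 20.030223 = 63.546041 amu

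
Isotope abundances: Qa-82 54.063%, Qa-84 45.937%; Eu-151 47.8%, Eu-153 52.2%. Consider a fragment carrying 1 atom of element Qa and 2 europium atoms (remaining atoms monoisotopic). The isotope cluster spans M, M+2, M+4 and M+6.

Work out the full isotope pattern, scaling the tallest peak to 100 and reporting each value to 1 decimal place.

Element Qa pattern (n=1): 0.54063 : 0.45937
Europium pattern (n=2): 0.228484 : 0.499032 : 0.272484
Convolve the two distributions (both contribute in 2-u steps):
  M: 0.54063×0.228484 = 0.123525
  M+2: 0.54063×0.499032 + 0.45937×0.228484 = 0.374750
  M+4: 0.54063×0.272484 + 0.45937×0.499032 = 0.376553
  M+6: 0.45937×0.272484 = 0.125171
Scale to base peak (0.376553) = 100: 32.8 : 99.5 : 100.0 : 33.2

32.8 : 99.5 : 100.0 : 33.2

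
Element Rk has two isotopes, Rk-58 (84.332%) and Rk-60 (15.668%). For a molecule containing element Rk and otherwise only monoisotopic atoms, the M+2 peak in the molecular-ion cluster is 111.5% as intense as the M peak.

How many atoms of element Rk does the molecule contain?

6

The M+2/M ratio from n Rk atoms is n · q/p = n · 0.15668/0.84332.
n = 1.115 × 0.84332/0.15668 = 6.00 ≈ 6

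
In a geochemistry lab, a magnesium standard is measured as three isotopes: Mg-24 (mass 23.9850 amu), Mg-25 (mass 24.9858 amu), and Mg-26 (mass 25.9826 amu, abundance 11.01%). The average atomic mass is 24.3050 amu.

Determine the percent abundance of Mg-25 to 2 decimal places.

10.00%

Let x and y be the fractions of Mg-24 and Mg-25. Then x + y = 1 − 0.1101 = 0.8899 and 23.9850x + 24.9858y = 24.3050 − 0.1101×25.9826 = 21.44431574.
Substituting: 23.9850x + 24.9858(0.8899 − x) = 21.44431574
(23.9850 − 24.9858)x = -0.79054768  ⇒  x = 0.78992, y = 0.09998
Mg-24: 78.99%, Mg-25: 10.00%.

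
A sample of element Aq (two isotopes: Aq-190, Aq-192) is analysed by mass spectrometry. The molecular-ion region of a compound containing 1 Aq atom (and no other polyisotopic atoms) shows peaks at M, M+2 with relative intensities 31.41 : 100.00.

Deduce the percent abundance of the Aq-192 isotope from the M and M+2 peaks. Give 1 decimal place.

76.1%

Write p for the Aq-190 fraction. I(M+2)/I(M) = [C(1,1)·p^0·(1−p)] / p^1 = 1·(1−p)/p = 100.00/31.41 = 3.1837
(1−p)/p = 3.1837/1 = 3.1837  ⇒  p = 1/(1 + 3.1837) = 0.2390
Aq-190: 23.9%, Aq-192: 76.1%.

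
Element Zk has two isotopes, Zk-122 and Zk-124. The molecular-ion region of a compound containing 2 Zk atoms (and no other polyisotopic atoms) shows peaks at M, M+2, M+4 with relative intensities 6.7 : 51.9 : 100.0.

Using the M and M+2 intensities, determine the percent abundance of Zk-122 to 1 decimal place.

20.5%

Write p for the Zk-122 fraction. I(M+2)/I(M) = [C(2,1)·p^1·(1−p)] / p^2 = 2·(1−p)/p = 51.9/6.7 = 7.7463
(1−p)/p = 7.7463/2 = 3.8731  ⇒  p = 1/(1 + 3.8731) = 0.2052
Zk-122: 20.5%, Zk-124: 79.5%.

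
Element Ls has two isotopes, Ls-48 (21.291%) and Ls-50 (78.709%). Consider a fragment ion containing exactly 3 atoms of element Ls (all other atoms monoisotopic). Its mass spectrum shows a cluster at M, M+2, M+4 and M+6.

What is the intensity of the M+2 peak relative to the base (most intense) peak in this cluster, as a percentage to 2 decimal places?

Term probabilities: M 0.0097, M+2 0.1070, M+4 0.3957, M+6 0.4876. Base peak = M+6.
P(M+6) = C(3,3) × 0.21291^0 × 0.78709^3 = 1 × 1.0000 × 0.48761065 = 0.487611 (base)
P(M+2) = C(3,1) × 0.21291^2 × 0.78709^1 = 3 × 0.04533067 × 0.78709 = 0.107038
Relative intensity = 0.107038 / 0.487611 × 100 = 21.95

21.95%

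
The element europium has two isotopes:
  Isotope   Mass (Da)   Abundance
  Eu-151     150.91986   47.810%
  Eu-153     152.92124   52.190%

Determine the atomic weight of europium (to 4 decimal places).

Ar = Σ fᵢ·mᵢ = 0.47810 × 150.91986 + 0.52190 × 152.92124
= 72.154785 + 79.809595 = 151.964380 Da

151.9644 Da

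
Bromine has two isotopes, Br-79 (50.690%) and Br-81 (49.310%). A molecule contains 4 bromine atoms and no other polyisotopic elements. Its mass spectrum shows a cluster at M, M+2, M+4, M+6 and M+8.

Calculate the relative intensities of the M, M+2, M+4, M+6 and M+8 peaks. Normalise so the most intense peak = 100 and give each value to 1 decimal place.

17.6 : 68.5 : 100.0 : 64.9 : 15.8

Expanding (0.50690 + 0.49310)^4:
P(M) = 0.50690^4 = 0.066022
P(M+2) = 4 × 0.50690^3 × 0.49310^1 = 0.256899
P(M+4) = 6 × 0.50690^2 × 0.49310^2 = 0.374857
P(M+6) = 4 × 0.50690^1 × 0.49310^3 = 0.243101
P(M+8) = 0.49310^4 = 0.059121
The M+4 peak is largest (0.374857); scaling to 100 gives 17.6 : 68.5 : 100.0 : 64.9 : 15.8.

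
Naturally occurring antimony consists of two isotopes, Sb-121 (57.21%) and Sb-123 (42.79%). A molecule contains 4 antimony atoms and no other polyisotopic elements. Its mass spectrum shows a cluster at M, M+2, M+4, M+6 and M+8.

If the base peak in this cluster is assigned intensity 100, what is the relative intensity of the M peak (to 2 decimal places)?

29.79

Binomial terms of (0.5721 + 0.4279)^4: M 0.1071, M+2 0.3205, M+4 0.3596, M+6 0.1793, M+8 0.0335 → M+4 is the base peak.
P(M+4) = C(4,2) × 0.5721^2 × 0.4279^2 = 6 × 0.32729841 × 0.18309841 = 0.359567 (base)
P(M) = C(4,0) × 0.5721^4 × 0.4279^0 = 1 × 0.10712425 × 1.0000 = 0.107124
Relative intensity = 0.107124 / 0.359567 × 100 = 29.79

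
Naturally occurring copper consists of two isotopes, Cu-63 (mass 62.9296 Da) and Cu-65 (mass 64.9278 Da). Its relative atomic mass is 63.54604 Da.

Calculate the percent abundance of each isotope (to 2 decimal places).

Cu-63: 69.15%, Cu-65: 30.85%

Writing the weighted mean with unknown fraction x of Cu-63:
62.9296·x + 64.9278·(1 − x) = 63.54604
(62.9296 − 64.9278)·x = 63.54604 − 64.9278
x = -1.38176 / -1.9982 = 0.69150 → 69.15% Cu-63, 30.85% Cu-65.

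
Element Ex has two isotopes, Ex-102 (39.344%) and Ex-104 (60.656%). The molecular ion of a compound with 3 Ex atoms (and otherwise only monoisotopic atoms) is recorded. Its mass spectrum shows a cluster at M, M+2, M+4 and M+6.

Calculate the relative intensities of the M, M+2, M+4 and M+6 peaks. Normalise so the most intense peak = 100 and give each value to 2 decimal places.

14.02 : 64.86 : 100.00 : 51.39

Expanding (0.39344 + 0.60656)^3:
P(M) = 0.39344^3 = 0.060903
P(M+2) = 3 × 0.39344^2 × 0.60656^1 = 0.281677
P(M+4) = 3 × 0.39344^1 × 0.60656^2 = 0.434257
P(M+6) = 0.60656^3 = 0.223163
The M+4 peak is largest (0.434257); scaling to 100 gives 14.02 : 64.86 : 100.00 : 51.39.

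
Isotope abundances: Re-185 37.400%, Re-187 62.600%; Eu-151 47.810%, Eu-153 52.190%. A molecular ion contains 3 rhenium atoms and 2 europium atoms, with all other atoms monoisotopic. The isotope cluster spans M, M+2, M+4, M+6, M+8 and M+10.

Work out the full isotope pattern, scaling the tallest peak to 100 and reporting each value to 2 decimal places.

3.45 : 24.82 : 70.84 : 100.00 : 69.78 : 19.25

Rhenium pattern (n=3): 0.05231362 : 0.26268713 : 0.43968487 : 0.24531438
Europium pattern (n=2): 0.22857961 : 0.49904078 : 0.27237961
Convolve the two distributions (both contribute in 2-u steps):
  M: 0.05231362×0.22857961 = 0.011958
  M+2: 0.05231362×0.49904078 + 0.26268713×0.22857961 = 0.086152
  M+4: 0.05231362×0.27237961 + 0.26268713×0.49904078 + 0.43968487×0.22857961 = 0.245844
  M+6: 0.26268713×0.27237961 + 0.43968487×0.49904078 + 0.24531438×0.22857961 = 0.347045
  M+8: 0.43968487×0.27237961 + 0.24531438×0.49904078 = 0.242183
  M+10: 0.24531438×0.27237961 = 0.066819
Scale to base peak (0.347045) = 100: 3.45 : 24.82 : 70.84 : 100.00 : 69.78 : 19.25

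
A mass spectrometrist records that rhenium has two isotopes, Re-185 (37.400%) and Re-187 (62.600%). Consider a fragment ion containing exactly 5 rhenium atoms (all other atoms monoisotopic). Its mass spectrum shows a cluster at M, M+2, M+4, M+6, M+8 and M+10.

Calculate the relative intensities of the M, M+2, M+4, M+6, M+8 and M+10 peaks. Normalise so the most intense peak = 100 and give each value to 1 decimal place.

The 5 Re atoms are independent, so intensities follow the terms of (0.37400 + 0.62600)^5.
P(M) = 0.37400^5 = 0.007317
P(M+2) = 5 × 0.37400^4 × 0.62600^1 = 0.061239
P(M+4) = 10 × 0.37400^3 × 0.62600^2 = 0.205005
P(M+6) = 10 × 0.37400^2 × 0.62600^3 = 0.343136
P(M+8) = 5 × 0.37400^1 × 0.62600^4 = 0.287170
P(M+10) = 0.62600^5 = 0.096133
The M+6 peak is largest (0.343136); scaling to 100 gives 2.1 : 17.8 : 59.7 : 100.0 : 83.7 : 28.0.

2.1 : 17.8 : 59.7 : 100.0 : 83.7 : 28.0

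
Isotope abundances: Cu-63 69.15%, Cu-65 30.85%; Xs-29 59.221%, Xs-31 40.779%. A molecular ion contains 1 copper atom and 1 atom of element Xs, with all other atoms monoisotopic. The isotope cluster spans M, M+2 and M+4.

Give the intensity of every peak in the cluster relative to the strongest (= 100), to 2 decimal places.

Copper pattern (n=1): 0.6915 : 0.3085
Element Xs pattern (n=1): 0.59221 : 0.40779
Convolve the two distributions (both contribute in 2-u steps):
  M: 0.6915×0.59221 = 0.409513
  M+2: 0.6915×0.40779 + 0.3085×0.59221 = 0.464684
  M+4: 0.3085×0.40779 = 0.125803
Scale to base peak (0.464684) = 100: 88.13 : 100.00 : 27.07

88.13 : 100.00 : 27.07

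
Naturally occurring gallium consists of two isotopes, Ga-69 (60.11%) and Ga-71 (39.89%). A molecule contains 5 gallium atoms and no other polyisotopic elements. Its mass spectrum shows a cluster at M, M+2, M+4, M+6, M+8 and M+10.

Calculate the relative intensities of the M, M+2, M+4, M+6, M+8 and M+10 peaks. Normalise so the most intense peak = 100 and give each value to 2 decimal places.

The 5 Ga atoms are independent, so intensities follow the terms of (0.6011 + 0.3989)^5.
P(M) = 0.6011^5 = 0.078475
P(M+2) = 5 × 0.6011^4 × 0.3989^1 = 0.260388
P(M+4) = 10 × 0.6011^3 × 0.3989^2 = 0.345596
P(M+6) = 10 × 0.6011^2 × 0.3989^3 = 0.229343
P(M+8) = 5 × 0.6011^1 × 0.3989^4 = 0.076098
P(M+10) = 0.3989^5 = 0.010100
The M+4 peak is largest (0.345596); scaling to 100 gives 22.71 : 75.34 : 100.00 : 66.36 : 22.02 : 2.92.

22.71 : 75.34 : 100.00 : 66.36 : 22.02 : 2.92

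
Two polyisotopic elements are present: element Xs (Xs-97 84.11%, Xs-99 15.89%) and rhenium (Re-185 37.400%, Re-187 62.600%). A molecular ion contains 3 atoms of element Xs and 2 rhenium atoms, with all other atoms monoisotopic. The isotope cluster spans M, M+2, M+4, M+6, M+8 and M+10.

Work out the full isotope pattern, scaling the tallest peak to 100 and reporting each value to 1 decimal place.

Element Xs pattern (n=3): 0.59503553 : 0.33724104 : 0.06371133 : 0.0040121
Rhenium pattern (n=2): 0.139876 : 0.468248 : 0.391876
Convolve the two distributions (both contribute in 2-u steps):
  M: 0.59503553×0.139876 = 0.083231
  M+2: 0.59503553×0.468248 + 0.33724104×0.139876 = 0.325796
  M+4: 0.59503553×0.391876 + 0.33724104×0.468248 + 0.06371133×0.139876 = 0.400004
  M+6: 0.33724104×0.391876 + 0.06371133×0.468248 + 0.0040121×0.139876 = 0.162551
  M+8: 0.06371133×0.391876 + 0.0040121×0.468248 = 0.026846
  M+10: 0.0040121×0.391876 = 0.001572
Scale to base peak (0.400004) = 100: 20.8 : 81.4 : 100.0 : 40.6 : 6.7 : 0.4

20.8 : 81.4 : 100.0 : 40.6 : 6.7 : 0.4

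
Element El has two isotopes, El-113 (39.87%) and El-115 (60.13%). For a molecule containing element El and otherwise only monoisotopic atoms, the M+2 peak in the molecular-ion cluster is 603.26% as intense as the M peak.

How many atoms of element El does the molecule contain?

For n independent El atoms, I(M+2)/I(M) = n · (abundance El-115) / (abundance El-113) = n · 0.6013/0.3987.
n = 6.0326 × 0.3987/0.6013 = 4.00 ≈ 4

4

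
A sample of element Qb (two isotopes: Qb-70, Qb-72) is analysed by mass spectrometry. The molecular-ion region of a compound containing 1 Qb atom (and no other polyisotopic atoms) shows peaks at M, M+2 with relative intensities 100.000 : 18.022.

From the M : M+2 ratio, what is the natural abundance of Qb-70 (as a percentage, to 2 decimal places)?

84.73%

Let p = fractional abundance of Qb-70. I(M+2)/I(M) = [C(1,1)·p^0·(1−p)] / p^1 = 1·(1−p)/p = 18.022/100.000 = 0.1802
(1−p)/p = 0.1802/1 = 0.1802  ⇒  p = 1/(1 + 0.1802) = 0.8473
Qb-70: 84.73%, Qb-72: 15.27%.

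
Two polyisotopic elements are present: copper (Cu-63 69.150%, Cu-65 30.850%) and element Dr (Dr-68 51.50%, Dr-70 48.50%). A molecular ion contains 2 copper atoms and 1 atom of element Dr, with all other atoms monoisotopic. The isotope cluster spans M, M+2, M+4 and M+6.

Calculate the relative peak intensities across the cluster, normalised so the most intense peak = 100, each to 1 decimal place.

Copper pattern (n=2): 0.47817225 : 0.4266555 : 0.09517225
Element Dr pattern (n=1): 0.5150 : 0.4850
Convolve the two distributions (both contribute in 2-u steps):
  M: 0.47817225×0.5150 = 0.246259
  M+2: 0.47817225×0.4850 + 0.4266555×0.5150 = 0.451641
  M+4: 0.4266555×0.4850 + 0.09517225×0.5150 = 0.255942
  M+6: 0.09517225×0.4850 = 0.046159
Scale to base peak (0.451641) = 100: 54.5 : 100.0 : 56.7 : 10.2

54.5 : 100.0 : 56.7 : 10.2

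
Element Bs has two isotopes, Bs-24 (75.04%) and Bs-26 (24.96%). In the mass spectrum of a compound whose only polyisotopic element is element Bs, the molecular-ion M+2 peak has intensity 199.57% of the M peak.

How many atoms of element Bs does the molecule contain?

6

The M+2/M ratio from n Bs atoms is n · q/p = n · 0.2496/0.7504.
n = 1.9957 × 0.7504/0.2496 = 6.00 ≈ 6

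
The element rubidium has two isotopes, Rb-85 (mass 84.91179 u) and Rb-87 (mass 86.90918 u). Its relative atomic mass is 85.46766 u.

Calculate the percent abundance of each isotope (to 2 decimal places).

With x = fraction of Rb-85 (so Rb-87 is 1 − x):
84.91179·x + 86.90918·(1 − x) = 85.46766
(84.91179 − 86.90918)·x = 85.46766 − 86.90918
x = -1.44152 / -1.99739 = 0.72170 → 72.17% Rb-85, 27.83% Rb-87.

Rb-85: 72.17%, Rb-87: 27.83%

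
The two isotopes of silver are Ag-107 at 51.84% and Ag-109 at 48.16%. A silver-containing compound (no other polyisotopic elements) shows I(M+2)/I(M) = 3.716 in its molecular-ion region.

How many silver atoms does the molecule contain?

The M+2/M ratio from n Ag atoms is n · q/p = n · 0.4816/0.5184.
n = 3.716 × 0.5184/0.4816 = 4.00 ≈ 4

4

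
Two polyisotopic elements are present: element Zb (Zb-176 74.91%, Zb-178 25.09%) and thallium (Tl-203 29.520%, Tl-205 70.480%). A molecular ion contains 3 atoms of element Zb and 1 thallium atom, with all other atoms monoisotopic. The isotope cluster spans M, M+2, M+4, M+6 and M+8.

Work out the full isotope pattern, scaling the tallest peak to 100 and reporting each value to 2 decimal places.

29.48 : 100.00 : 80.64 : 24.79 : 2.64

Element Zb pattern (n=3): 0.42035807 : 0.42237821 : 0.14146936 : 0.01579436
Thallium pattern (n=1): 0.2952 : 0.7048
Convolve the two distributions (both contribute in 2-u steps):
  M: 0.42035807×0.2952 = 0.124090
  M+2: 0.42035807×0.7048 + 0.42237821×0.2952 = 0.420954
  M+4: 0.42237821×0.7048 + 0.14146936×0.2952 = 0.339454
  M+6: 0.14146936×0.7048 + 0.01579436×0.2952 = 0.104370
  M+8: 0.01579436×0.7048 = 0.011132
Scale to base peak (0.420954) = 100: 29.48 : 100.00 : 80.64 : 24.79 : 2.64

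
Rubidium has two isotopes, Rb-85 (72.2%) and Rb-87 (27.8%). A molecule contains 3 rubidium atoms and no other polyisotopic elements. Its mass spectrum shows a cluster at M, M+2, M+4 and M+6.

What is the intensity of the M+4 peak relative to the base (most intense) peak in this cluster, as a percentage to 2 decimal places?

38.50%

(0.722 + 0.278)^3 gives M 0.3764, M+2 0.4348, M+4 0.1674, M+6 0.0215; the largest is M+2.
P(M+2) = C(3,1) × 0.722^2 × 0.278^1 = 3 × 0.521284 × 0.2780 = 0.434751 (base)
P(M+4) = C(3,2) × 0.722^1 × 0.278^2 = 3 × 0.7220 × 0.077284 = 0.167397
Relative intensity = 0.167397 / 0.434751 × 100 = 38.50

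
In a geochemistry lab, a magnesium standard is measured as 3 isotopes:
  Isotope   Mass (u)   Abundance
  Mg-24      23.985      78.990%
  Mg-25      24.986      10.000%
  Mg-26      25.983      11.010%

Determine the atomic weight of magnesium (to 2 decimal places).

Average mass = Σ (abundance × isotope mass) = 0.78990 × 23.985 + 0.10000 × 24.986 + 0.11010 × 25.983
= 18.9458 + 2.4986 + 2.8607 = 24.3051 u

24.31 u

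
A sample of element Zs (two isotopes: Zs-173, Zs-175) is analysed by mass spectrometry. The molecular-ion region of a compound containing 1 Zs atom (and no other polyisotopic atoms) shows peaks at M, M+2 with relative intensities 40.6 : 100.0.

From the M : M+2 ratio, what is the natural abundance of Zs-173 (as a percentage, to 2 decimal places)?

28.88%

Write p for the Zs-173 fraction. I(M+2)/I(M) = [C(1,1)·p^0·(1−p)] / p^1 = 1·(1−p)/p = 100.0/40.6 = 2.4631
(1−p)/p = 2.4631/1 = 2.4631  ⇒  p = 1/(1 + 2.4631) = 0.2888
Zs-173: 28.88%, Zs-175: 71.12%.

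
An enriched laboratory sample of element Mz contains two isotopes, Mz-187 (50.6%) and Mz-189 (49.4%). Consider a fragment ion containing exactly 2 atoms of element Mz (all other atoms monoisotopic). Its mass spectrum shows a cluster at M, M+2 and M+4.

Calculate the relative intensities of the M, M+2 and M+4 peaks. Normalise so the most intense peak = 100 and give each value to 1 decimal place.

51.2 : 100.0 : 48.8

Expanding (0.506 + 0.494)^2:
P(M) = 0.506^2 = 0.256036
P(M+2) = 2 × 0.506^1 × 0.494^1 = 0.499928
P(M+4) = 0.494^2 = 0.244036
The M+2 peak is largest (0.499928); scaling to 100 gives 51.2 : 100.0 : 48.8.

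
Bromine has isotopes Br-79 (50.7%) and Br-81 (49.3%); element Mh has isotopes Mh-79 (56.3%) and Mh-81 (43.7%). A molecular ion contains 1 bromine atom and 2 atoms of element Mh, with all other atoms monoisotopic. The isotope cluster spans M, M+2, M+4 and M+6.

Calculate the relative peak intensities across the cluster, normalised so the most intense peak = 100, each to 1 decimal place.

Bromine pattern (n=1): 0.5070 : 0.4930
Element Mh pattern (n=2): 0.316969 : 0.492062 : 0.190969
Convolve the two distributions (both contribute in 2-u steps):
  M: 0.5070×0.316969 = 0.160703
  M+2: 0.5070×0.492062 + 0.4930×0.316969 = 0.405741
  M+4: 0.5070×0.190969 + 0.4930×0.492062 = 0.339408
  M+6: 0.4930×0.190969 = 0.094148
Scale to base peak (0.405741) = 100: 39.6 : 100.0 : 83.7 : 23.2

39.6 : 100.0 : 83.7 : 23.2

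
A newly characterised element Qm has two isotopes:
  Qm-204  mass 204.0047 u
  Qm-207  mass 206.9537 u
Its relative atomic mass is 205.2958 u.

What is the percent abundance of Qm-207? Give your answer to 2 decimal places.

With x = fraction of Qm-204 (so Qm-207 is 1 − x):
204.0047·x + 206.9537·(1 − x) = 205.2958
(204.0047 − 206.9537)·x = 205.2958 − 206.9537
x = -1.6579 / -2.9490 = 0.56219 → 56.22% Qm-204, 43.78% Qm-207.

43.78%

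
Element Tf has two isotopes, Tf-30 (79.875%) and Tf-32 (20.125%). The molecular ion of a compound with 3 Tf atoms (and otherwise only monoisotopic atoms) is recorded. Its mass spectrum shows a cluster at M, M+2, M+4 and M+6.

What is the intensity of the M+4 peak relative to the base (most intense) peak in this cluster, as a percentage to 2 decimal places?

19.04%

(0.79875 + 0.20125)^3 gives M 0.5096, M+2 0.3852, M+4 0.0971, M+6 0.0082; the largest is M.
P(M) = C(3,0) × 0.79875^3 × 0.20125^0 = 1 × 0.50960375 × 1.0000 = 0.509604 (base)
P(M+4) = C(3,2) × 0.79875^1 × 0.20125^2 = 3 × 0.79875 × 0.04050156 = 0.097052
Relative intensity = 0.097052 / 0.509604 × 100 = 19.04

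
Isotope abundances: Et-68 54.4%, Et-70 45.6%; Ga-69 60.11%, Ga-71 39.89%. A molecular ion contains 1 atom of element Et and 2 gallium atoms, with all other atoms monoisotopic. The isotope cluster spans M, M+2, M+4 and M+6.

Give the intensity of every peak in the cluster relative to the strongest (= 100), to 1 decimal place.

Element Et pattern (n=1): 0.5440 : 0.4560
Gallium pattern (n=2): 0.36132121 : 0.47955758 : 0.15912121
Convolve the two distributions (both contribute in 2-u steps):
  M: 0.5440×0.36132121 = 0.196559
  M+2: 0.5440×0.47955758 + 0.4560×0.36132121 = 0.425642
  M+4: 0.5440×0.15912121 + 0.4560×0.47955758 = 0.305240
  M+6: 0.4560×0.15912121 = 0.072559
Scale to base peak (0.425642) = 100: 46.2 : 100.0 : 71.7 : 17.0

46.2 : 100.0 : 71.7 : 17.0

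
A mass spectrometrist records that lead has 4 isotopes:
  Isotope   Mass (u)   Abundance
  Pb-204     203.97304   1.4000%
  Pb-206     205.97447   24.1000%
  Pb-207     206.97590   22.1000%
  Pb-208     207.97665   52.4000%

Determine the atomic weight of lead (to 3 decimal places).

Ar = Σ fᵢ·mᵢ = 0.014000 × 203.97304 + 0.241000 × 205.97447 + 0.221000 × 206.97590 + 0.524000 × 207.97665
= 2.855623 + 49.639847 + 45.741674 + 108.979765 = 207.216909 u

207.217 u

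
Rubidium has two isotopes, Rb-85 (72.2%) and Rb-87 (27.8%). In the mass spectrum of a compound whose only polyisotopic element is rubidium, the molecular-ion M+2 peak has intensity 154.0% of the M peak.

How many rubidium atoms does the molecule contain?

4

The M+2/M ratio from n Rb atoms is n · q/p = n · 0.278/0.722.
n = 1.540 × 0.722/0.278 = 4.00 ≈ 4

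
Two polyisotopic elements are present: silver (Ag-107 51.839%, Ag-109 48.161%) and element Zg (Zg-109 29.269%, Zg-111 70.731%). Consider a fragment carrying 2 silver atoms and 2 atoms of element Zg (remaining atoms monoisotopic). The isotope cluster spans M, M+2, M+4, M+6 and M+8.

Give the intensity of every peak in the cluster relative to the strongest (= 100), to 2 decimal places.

6.38 : 42.66 : 100.00 : 95.79 : 32.14

Silver pattern (n=2): 0.26872819 : 0.49932362 : 0.23194819
Element Zg pattern (n=2): 0.08566744 : 0.41404513 : 0.50028744
Convolve the two distributions (both contribute in 2-u steps):
  M: 0.26872819×0.08566744 = 0.023021
  M+2: 0.26872819×0.41404513 + 0.49932362×0.08566744 = 0.154041
  M+4: 0.26872819×0.50028744 + 0.49932362×0.41404513 + 0.23194819×0.08566744 = 0.361054
  M+6: 0.49932362×0.50028744 + 0.23194819×0.41404513 = 0.345842
  M+8: 0.23194819×0.50028744 = 0.116041
Scale to base peak (0.361054) = 100: 6.38 : 42.66 : 100.00 : 95.79 : 32.14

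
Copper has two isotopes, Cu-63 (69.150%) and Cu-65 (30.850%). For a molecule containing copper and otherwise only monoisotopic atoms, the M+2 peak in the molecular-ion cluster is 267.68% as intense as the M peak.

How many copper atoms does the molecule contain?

The M+2/M ratio from n Cu atoms is n · q/p = n · 0.30850/0.69150.
n = 2.6768 × 0.69150/0.30850 = 6.00 ≈ 6

6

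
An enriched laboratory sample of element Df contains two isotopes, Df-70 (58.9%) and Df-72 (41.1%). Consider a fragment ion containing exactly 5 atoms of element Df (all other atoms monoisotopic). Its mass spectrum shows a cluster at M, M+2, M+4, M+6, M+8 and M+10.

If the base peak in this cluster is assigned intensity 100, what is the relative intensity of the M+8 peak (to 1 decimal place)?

Binomial terms of (0.589 + 0.411)^5: M 0.0709, M+2 0.2473, M+4 0.3452, M+6 0.2409, M+8 0.0840, M+10 0.0117 → M+4 is the base peak.
P(M+4) = C(5,2) × 0.589^3 × 0.411^2 = 10 × 0.20433647 × 0.168921 = 0.345167 (base)
P(M+8) = C(5,4) × 0.589^1 × 0.411^4 = 5 × 0.5890 × 0.0285343 = 0.084034
Relative intensity = 0.084034 / 0.345167 × 100 = 24.3

24.3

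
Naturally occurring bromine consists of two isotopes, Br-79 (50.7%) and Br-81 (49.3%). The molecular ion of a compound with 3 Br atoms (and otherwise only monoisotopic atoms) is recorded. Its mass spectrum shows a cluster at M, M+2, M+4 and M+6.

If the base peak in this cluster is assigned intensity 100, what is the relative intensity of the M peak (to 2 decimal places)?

34.28

Term probabilities: M 0.1303, M+2 0.3802, M+4 0.3697, M+6 0.1198. Base peak = M+2.
P(M+2) = C(3,1) × 0.507^2 × 0.493^1 = 3 × 0.257049 × 0.4930 = 0.380175 (base)
P(M) = C(3,0) × 0.507^3 × 0.493^0 = 1 × 0.13032384 × 1.0000 = 0.130324
Relative intensity = 0.130324 / 0.380175 × 100 = 34.28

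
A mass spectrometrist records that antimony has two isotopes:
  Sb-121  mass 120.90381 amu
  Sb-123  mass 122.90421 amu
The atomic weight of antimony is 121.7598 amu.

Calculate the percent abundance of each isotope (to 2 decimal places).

Sb-121: 57.21%, Sb-123: 42.79%

With x = fraction of Sb-121 (so Sb-123 is 1 − x):
120.90381·x + 122.90421·(1 − x) = 121.7598
(120.90381 − 122.90421)·x = 121.7598 − 122.90421
x = -1.14441 / -2.00040 = 0.57209 → 57.21% Sb-121, 42.79% Sb-123.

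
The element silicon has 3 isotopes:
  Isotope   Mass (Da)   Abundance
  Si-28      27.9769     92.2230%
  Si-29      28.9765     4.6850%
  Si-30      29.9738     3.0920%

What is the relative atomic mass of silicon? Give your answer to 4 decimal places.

28.0855 Da

Ar = Σ fᵢ·mᵢ = 0.922230 × 27.9769 + 0.046850 × 28.9765 + 0.030920 × 29.9738
= 25.80114 + 1.35755 + 0.92679 = 28.08548 Da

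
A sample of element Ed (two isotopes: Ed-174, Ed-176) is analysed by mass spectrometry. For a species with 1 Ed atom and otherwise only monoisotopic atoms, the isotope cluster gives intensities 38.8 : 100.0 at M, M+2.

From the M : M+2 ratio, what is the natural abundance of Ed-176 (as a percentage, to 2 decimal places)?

72.05%

If p is the fraction of Ed that is Ed-174, then I(M+2)/I(M) = [C(1,1)·p^0·(1−p)] / p^1 = 1·(1−p)/p = 100.0/38.8 = 2.5773
(1−p)/p = 2.5773/1 = 2.5773  ⇒  p = 1/(1 + 2.5773) = 0.2795
Ed-174: 27.95%, Ed-176: 72.05%.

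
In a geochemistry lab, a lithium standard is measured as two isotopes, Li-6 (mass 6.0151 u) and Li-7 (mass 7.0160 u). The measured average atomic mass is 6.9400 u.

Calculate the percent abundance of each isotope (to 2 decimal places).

Li-6: 7.59%, Li-7: 92.41%

Writing the weighted mean with unknown fraction x of Li-6:
6.0151·x + 7.0160·(1 − x) = 6.9400
(6.0151 − 7.0160)·x = 6.9400 − 7.0160
x = -0.0760 / -1.0009 = 0.07593 → 7.59% Li-6, 92.41% Li-7.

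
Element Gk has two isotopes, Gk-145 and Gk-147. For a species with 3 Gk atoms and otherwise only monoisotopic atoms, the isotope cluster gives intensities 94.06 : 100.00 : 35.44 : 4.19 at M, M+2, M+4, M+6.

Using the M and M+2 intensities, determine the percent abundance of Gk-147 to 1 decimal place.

Let p = fractional abundance of Gk-145. I(M+2)/I(M) = [C(3,1)·p^2·(1−p)] / p^3 = 3·(1−p)/p = 100.00/94.06 = 1.0632
(1−p)/p = 1.0632/3 = 0.3544  ⇒  p = 1/(1 + 0.3544) = 0.7383
Gk-145: 73.8%, Gk-147: 26.2%.

26.2%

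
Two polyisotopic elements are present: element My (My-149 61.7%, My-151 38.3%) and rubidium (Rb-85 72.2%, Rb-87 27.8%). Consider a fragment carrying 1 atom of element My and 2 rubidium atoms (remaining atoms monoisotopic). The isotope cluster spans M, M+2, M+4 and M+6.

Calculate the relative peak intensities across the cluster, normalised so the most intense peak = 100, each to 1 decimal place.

Element My pattern (n=1): 0.6170 : 0.3830
Rubidium pattern (n=2): 0.521284 : 0.401432 : 0.077284
Convolve the two distributions (both contribute in 2-u steps):
  M: 0.6170×0.521284 = 0.321632
  M+2: 0.6170×0.401432 + 0.3830×0.521284 = 0.447335
  M+4: 0.6170×0.077284 + 0.3830×0.401432 = 0.201433
  M+6: 0.3830×0.077284 = 0.029600
Scale to base peak (0.447335) = 100: 71.9 : 100.0 : 45.0 : 6.6

71.9 : 100.0 : 45.0 : 6.6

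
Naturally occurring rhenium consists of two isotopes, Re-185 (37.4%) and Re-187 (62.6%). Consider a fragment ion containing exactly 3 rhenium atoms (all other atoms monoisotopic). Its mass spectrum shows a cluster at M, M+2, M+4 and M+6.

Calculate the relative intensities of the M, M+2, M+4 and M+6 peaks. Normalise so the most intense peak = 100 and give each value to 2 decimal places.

11.90 : 59.74 : 100.00 : 55.79

Each Re atom is independently Re-185 (p = 0.374) or Re-187 (q = 0.626); the cluster is the binomial expansion (p + q)^3.
P(M) = 0.374^3 = 0.052314
P(M+2) = 3 × 0.374^2 × 0.626^1 = 0.262687
P(M+4) = 3 × 0.374^1 × 0.626^2 = 0.439685
P(M+6) = 0.626^3 = 0.245314
The M+4 peak is largest (0.439685); scaling to 100 gives 11.90 : 59.74 : 100.00 : 55.79.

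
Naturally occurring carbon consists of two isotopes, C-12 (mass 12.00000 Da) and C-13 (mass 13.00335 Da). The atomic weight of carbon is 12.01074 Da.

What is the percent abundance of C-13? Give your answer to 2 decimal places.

Let x be the fractional abundance of C-12; then C-13 has abundance 1 − x.
12.00000·x + 13.00335·(1 − x) = 12.01074
(12.00000 − 13.00335)·x = 12.01074 − 13.00335
x = -0.99261 / -1.00335 = 0.98930 → 98.93% C-12, 1.07% C-13.

1.07%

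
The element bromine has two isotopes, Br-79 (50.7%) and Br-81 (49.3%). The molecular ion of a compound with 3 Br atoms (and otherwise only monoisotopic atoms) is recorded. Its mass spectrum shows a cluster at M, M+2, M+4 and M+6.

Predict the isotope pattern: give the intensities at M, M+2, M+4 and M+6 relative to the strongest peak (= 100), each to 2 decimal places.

34.28 : 100.00 : 97.24 : 31.52

The 3 Br atoms are independent, so intensities follow the terms of (0.507 + 0.493)^3.
P(M) = 0.507^3 = 0.130324
P(M+2) = 3 × 0.507^2 × 0.493^1 = 0.380175
P(M+4) = 3 × 0.507^1 × 0.493^2 = 0.369678
P(M+6) = 0.493^3 = 0.119823
The M+2 peak is largest (0.380175); scaling to 100 gives 34.28 : 100.00 : 97.24 : 31.52.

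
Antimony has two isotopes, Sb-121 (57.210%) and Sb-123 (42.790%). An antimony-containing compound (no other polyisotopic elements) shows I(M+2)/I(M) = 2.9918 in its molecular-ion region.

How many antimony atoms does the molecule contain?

4

The M+2/M ratio from n Sb atoms is n · q/p = n · 0.42790/0.57210.
n = 2.9918 × 0.57210/0.42790 = 4.00 ≈ 4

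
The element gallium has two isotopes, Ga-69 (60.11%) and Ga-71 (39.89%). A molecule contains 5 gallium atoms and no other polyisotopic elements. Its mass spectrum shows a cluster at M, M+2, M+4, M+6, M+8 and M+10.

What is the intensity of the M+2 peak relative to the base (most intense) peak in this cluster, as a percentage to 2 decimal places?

75.34%

(0.6011 + 0.3989)^5 gives M 0.0785, M+2 0.2604, M+4 0.3456, M+6 0.2293, M+8 0.0761, M+10 0.0101; the largest is M+4.
P(M+4) = C(5,2) × 0.6011^3 × 0.3989^2 = 10 × 0.21719018 × 0.15912121 = 0.345596 (base)
P(M+2) = C(5,1) × 0.6011^4 × 0.3989^1 = 5 × 0.13055302 × 0.3989 = 0.260388
Relative intensity = 0.260388 / 0.345596 × 100 = 75.34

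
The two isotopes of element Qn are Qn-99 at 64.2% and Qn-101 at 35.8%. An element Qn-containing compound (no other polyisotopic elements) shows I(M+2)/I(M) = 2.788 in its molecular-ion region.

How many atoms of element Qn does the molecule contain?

5

With n Qn atoms, P(M+2)/P(M) = C(n,1)·p^(n−1)q / p^n = n·q/p = n · 0.358/0.642.
n = 2.788 × 0.642/0.358 = 5.00 ≈ 5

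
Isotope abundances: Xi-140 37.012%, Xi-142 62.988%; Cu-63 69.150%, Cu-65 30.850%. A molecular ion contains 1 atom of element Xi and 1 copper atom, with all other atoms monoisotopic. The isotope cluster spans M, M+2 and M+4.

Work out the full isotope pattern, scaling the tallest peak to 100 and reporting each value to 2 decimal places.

46.56 : 100.00 : 35.35

Element Xi pattern (n=1): 0.37012 : 0.62988
Copper pattern (n=1): 0.6915 : 0.3085
Convolve the two distributions (both contribute in 2-u steps):
  M: 0.37012×0.6915 = 0.255938
  M+2: 0.37012×0.3085 + 0.62988×0.6915 = 0.549744
  M+4: 0.62988×0.3085 = 0.194318
Scale to base peak (0.549744) = 100: 46.56 : 100.00 : 35.35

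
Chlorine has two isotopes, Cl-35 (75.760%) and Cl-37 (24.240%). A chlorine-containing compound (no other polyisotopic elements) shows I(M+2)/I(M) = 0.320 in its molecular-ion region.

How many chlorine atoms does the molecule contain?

1

The M+2/M ratio from n Cl atoms is n · q/p = n · 0.24240/0.75760.
n = 0.320 × 0.75760/0.24240 = 1.00 ≈ 1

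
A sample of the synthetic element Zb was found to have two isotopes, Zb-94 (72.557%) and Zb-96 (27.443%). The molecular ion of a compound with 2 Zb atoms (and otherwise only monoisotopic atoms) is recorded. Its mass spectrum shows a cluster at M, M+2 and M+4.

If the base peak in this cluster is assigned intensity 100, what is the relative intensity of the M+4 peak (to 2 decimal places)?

14.31

Term probabilities: M 0.5265, M+2 0.3982, M+4 0.0753. Base peak = M.
P(M) = C(2,0) × 0.72557^2 × 0.27443^0 = 1 × 0.52645182 × 1.0000 = 0.526452 (base)
P(M+4) = C(2,2) × 0.72557^0 × 0.27443^2 = 1 × 1.0000 × 0.07531182 = 0.075312
Relative intensity = 0.075312 / 0.526452 × 100 = 14.31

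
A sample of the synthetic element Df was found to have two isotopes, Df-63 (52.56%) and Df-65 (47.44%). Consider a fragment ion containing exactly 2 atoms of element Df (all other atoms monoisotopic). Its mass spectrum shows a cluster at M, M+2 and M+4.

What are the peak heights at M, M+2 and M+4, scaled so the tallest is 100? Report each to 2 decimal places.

55.40 : 100.00 : 45.13

Expanding (0.5256 + 0.4744)^2:
P(M) = 0.5256^2 = 0.276255
P(M+2) = 2 × 0.5256^1 × 0.4744^1 = 0.498689
P(M+4) = 0.4744^2 = 0.225055
The M+2 peak is largest (0.498689); scaling to 100 gives 55.40 : 100.00 : 45.13.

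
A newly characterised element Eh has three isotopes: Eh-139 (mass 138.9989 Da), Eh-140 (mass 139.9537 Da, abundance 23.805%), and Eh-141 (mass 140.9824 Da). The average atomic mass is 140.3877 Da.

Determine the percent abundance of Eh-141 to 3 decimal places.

58.559%

Let x and y be the fractions of Eh-139 and Eh-141. Then x + y = 1 − 0.23805 = 0.76195 and 138.9989x + 140.9824y = 140.3877 − 0.23805×139.9537 = 107.071721715.
Substituting: 138.9989x + 140.9824(0.76195 − x) = 107.071721715
(138.9989 − 140.9824)x = -0.349817965  ⇒  x = 0.17636, y = 0.58559
Eh-139: 17.636%, Eh-141: 58.559%.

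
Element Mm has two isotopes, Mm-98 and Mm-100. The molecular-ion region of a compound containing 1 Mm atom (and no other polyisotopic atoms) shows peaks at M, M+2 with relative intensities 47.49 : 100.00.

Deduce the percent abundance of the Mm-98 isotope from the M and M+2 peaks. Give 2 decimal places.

32.20%

If p is the fraction of Mm that is Mm-98, then I(M+2)/I(M) = [C(1,1)·p^0·(1−p)] / p^1 = 1·(1−p)/p = 100.00/47.49 = 2.1057
(1−p)/p = 2.1057/1 = 2.1057  ⇒  p = 1/(1 + 2.1057) = 0.3220
Mm-98: 32.20%, Mm-100: 67.80%.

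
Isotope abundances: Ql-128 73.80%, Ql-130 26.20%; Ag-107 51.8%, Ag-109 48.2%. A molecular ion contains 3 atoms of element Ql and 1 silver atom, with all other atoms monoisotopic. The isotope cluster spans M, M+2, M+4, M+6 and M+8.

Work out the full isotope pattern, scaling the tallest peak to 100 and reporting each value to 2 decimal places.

Element Ql pattern (n=3): 0.40194727 : 0.42809018 : 0.15197782 : 0.01798473
Silver pattern (n=1): 0.5180 : 0.4820
Convolve the two distributions (both contribute in 2-u steps):
  M: 0.40194727×0.5180 = 0.208209
  M+2: 0.40194727×0.4820 + 0.42809018×0.5180 = 0.415489
  M+4: 0.42809018×0.4820 + 0.15197782×0.5180 = 0.285064
  M+6: 0.15197782×0.4820 + 0.01798473×0.5180 = 0.082569
  M+8: 0.01798473×0.4820 = 0.008669
Scale to base peak (0.415489) = 100: 50.11 : 100.00 : 68.61 : 19.87 : 2.09

50.11 : 100.00 : 68.61 : 19.87 : 2.09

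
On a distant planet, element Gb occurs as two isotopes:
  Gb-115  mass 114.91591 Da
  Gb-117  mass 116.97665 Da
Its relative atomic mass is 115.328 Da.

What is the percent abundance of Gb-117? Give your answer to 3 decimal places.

Let x be the fractional abundance of Gb-115; then Gb-117 has abundance 1 − x.
114.91591·x + 116.97665·(1 − x) = 115.328
(114.91591 − 116.97665)·x = 115.328 − 116.97665
x = -1.64865 / -2.06074 = 0.80003 → 80.003% Gb-115, 19.997% Gb-117.

19.997%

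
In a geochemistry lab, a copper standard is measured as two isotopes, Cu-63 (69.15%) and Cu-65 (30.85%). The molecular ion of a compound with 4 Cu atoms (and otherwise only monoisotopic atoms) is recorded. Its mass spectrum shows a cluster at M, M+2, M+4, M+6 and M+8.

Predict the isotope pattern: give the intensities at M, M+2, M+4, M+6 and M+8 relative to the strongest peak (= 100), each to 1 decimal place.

56.0 : 100.0 : 66.9 : 19.9 : 2.2

Each Cu atom is independently Cu-63 (p = 0.6915) or Cu-65 (q = 0.3085); the cluster is the binomial expansion (p + q)^4.
P(M) = 0.6915^4 = 0.228649
P(M+2) = 4 × 0.6915^3 × 0.3085^1 = 0.408030
P(M+4) = 6 × 0.6915^2 × 0.3085^2 = 0.273052
P(M+6) = 4 × 0.6915^1 × 0.3085^3 = 0.081212
P(M+8) = 0.3085^4 = 0.009058
The M+2 peak is largest (0.408030); scaling to 100 gives 56.0 : 100.0 : 66.9 : 19.9 : 2.2.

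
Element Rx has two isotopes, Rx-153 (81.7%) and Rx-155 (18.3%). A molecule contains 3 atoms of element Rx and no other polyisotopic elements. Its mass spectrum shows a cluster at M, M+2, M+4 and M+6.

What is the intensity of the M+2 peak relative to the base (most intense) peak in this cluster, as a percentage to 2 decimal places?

Term probabilities: M 0.5453, M+2 0.3665, M+4 0.0821, M+6 0.0061. Base peak = M.
P(M) = C(3,0) × 0.817^3 × 0.183^0 = 1 × 0.54533851 × 1.0000 = 0.545339 (base)
P(M+2) = C(3,1) × 0.817^2 × 0.183^1 = 3 × 0.667489 × 0.1830 = 0.366451
Relative intensity = 0.366451 / 0.545339 × 100 = 67.20

67.20%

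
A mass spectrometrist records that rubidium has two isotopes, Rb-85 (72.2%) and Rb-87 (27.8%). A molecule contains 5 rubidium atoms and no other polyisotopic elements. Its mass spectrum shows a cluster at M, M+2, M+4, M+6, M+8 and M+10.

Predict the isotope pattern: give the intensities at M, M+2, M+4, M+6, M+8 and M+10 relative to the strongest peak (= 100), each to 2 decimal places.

51.94 : 100.00 : 77.01 : 29.65 : 5.71 : 0.44

Each Rb atom is independently Rb-85 (p = 0.722) or Rb-87 (q = 0.278); the cluster is the binomial expansion (p + q)^5.
P(M) = 0.722^5 = 0.196194
P(M+2) = 5 × 0.722^4 × 0.278^1 = 0.377714
P(M+4) = 10 × 0.722^3 × 0.278^2 = 0.290872
P(M+6) = 10 × 0.722^2 × 0.278^3 = 0.111998
P(M+8) = 5 × 0.722^1 × 0.278^4 = 0.021562
P(M+10) = 0.278^5 = 0.001660
The M+2 peak is largest (0.377714); scaling to 100 gives 51.94 : 100.00 : 77.01 : 29.65 : 5.71 : 0.44.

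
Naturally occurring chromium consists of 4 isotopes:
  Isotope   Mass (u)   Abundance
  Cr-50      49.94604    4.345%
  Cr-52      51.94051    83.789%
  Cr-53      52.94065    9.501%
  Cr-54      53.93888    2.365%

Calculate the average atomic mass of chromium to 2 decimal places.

Weight each isotope mass by its fractional abundance: 0.04345 × 49.94604 + 0.83789 × 51.94051 + 0.09501 × 52.94065 + 0.02365 × 53.93888
= 2.170155 + 43.520434 + 5.029891 + 1.275655 = 51.996135 u

52.00 u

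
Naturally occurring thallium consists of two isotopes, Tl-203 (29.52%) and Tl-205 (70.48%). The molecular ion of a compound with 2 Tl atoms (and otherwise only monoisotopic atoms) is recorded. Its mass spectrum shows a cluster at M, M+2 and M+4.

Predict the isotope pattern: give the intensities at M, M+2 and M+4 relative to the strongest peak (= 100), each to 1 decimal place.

17.5 : 83.8 : 100.0

The 2 Tl atoms are independent, so intensities follow the terms of (0.2952 + 0.7048)^2.
P(M) = 0.2952^2 = 0.087143
P(M+2) = 2 × 0.2952^1 × 0.7048^1 = 0.416114
P(M+4) = 0.7048^2 = 0.496743
The M+4 peak is largest (0.496743); scaling to 100 gives 17.5 : 83.8 : 100.0.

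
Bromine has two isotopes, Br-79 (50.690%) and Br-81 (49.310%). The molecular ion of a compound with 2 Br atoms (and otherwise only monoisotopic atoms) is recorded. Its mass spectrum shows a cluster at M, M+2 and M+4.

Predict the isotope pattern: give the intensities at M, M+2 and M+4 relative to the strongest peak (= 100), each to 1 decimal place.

51.4 : 100.0 : 48.6

The 2 Br atoms are independent, so intensities follow the terms of (0.50690 + 0.49310)^2.
P(M) = 0.50690^2 = 0.256948
P(M+2) = 2 × 0.50690^1 × 0.49310^1 = 0.499905
P(M+4) = 0.49310^2 = 0.243148
The M+2 peak is largest (0.499905); scaling to 100 gives 51.4 : 100.0 : 48.6.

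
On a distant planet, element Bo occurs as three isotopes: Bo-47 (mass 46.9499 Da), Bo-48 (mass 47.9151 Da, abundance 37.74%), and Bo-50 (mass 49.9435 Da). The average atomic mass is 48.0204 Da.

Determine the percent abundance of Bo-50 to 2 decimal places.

The remaining 62.26% is split between Bo-47 (fraction x) and Bo-50 (fraction 0.6226 − x).
Substituting: 46.9499x + 49.9435(0.6226 − x) = 29.93724126
(46.9499 − 49.9435)x = -1.15758184  ⇒  x = 0.38669, y = 0.23591
Bo-47: 38.67%, Bo-50: 23.59%.

23.59%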